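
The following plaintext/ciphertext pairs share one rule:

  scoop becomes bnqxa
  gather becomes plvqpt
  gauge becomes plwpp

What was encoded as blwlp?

sauce

Shifts by position in scoop: pos 0: s→b (+9), pos 1: c→n (+11), pos 2: o→q (+2), pos 3: o→x (+9), pos 4: p→a (+11) — repeating every 3. The shifts repeat in a cycle of length 3: positions 0,1,… shift by +9, +11, +2, then the pattern repeats.
Decoding blwlp: b−9=s, l−11=a, w−2=u, l−9=c, p−11=e.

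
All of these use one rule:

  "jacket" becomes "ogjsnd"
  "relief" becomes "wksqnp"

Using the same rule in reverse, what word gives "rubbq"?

In jacket: j→o is +5, a→g is +6, c→j is +7, k→s is +8 — the shift increases by 1 each position. Letter i (0-indexed) is shifted by i+5, so successive shifts are 5, 6, 7, ….
Undoing it on rubbq: r−5=m, u−6=o, b−7=u, b−8=t, q−9=h.

mouth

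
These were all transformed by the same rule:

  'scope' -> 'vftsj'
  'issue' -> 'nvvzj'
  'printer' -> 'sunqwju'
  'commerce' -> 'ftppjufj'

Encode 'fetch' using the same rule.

The shift depends on letter class: consonant s→v is +3, but vowel o→t is +5. The rule splits by letter class: vowels +5, consonants +3.
On fetch: f(cons)+3=i, e(vowel)+5=j, t(cons)+3=w, c(cons)+3=f, h(cons)+3=k.

ijwfk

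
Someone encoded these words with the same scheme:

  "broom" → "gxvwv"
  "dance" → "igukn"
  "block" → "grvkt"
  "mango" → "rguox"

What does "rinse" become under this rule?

wouan

In broom: b→g is +5, r→x is +6, o→v is +7, o→w is +8 — the shift increases by 1 each position. Letter i (0-indexed) is shifted by i+5, so successive shifts are 5, 6, 7, ….
Applying it to rinse: r+5=w, i+6=o, n+7=u, s+8=a, e+9=n.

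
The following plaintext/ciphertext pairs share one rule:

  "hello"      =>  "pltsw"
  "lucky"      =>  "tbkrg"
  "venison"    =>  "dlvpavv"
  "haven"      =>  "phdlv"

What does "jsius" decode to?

blank

Shifts by position in hello: pos 0: h→p (+8), pos 1: e→l (+7), pos 2: l→t (+8), pos 3: l→s (+7) — repeating every 2. It's a Vigenère-style cipher with numeric key [8,7]: position i shifts by key[i mod 2].
Decoding jsius: j−8=b, s−7=l, i−8=a, u−7=n, s−8=k.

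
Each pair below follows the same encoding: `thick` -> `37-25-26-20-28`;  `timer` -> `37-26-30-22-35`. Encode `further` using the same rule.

t is letter #20 and maps to 37: an offset of 17. Each letter is replaced by its alphabet position (a=1..z=26) + 17.
For further: f=6→23, u=21→38, r=18→35, t=20→37, h=8→25, e=5→22, r=18→35.

23-38-35-37-25-22-35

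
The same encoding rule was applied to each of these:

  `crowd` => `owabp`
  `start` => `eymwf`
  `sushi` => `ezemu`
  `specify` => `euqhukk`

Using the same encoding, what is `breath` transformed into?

Shifts by position in crowd: pos 0: c→o (+12), pos 1: r→w (+5), pos 2: o→a (+12), pos 3: w→b (+5) — repeating every 2. The shifts repeat in a cycle of length 2: positions 0,1,… shift by +12, +5, then the pattern repeats.
Applying it to breath: b+12=n, r+5=w, e+12=q, a+5=f, t+12=f, h+5=m.

nwqffm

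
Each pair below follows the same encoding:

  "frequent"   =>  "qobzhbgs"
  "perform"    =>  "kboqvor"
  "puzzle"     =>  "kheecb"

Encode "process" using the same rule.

f(5)→q(16) and r(17)→o(14) fit y≡15x+19 (mod 26); the inverse of 15 mod 26 is 7. Treating letters as 0–25, the rule is x ↦ 15x + 19 (mod 26).
For process: p(15)→15·15+19≡10=k; r(17)→15·17+19≡14=o; o(14)→15·14+19≡21=v; c(2)→15·2+19≡23=x; e(4)→15·4+19≡1=b; s(18)→15·18+19≡3=d; s(18)→15·18+19≡3=d (all mod 26).

kovxbdd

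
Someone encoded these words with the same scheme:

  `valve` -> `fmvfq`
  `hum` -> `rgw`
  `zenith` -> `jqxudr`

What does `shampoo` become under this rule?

The shift depends on letter class: consonant v→f is +10, but vowel a→m is +12. Two shifts are in play — +12 for a/e/i/o/u, +10 for every other letter.
For shampoo: s(cons)+10=c, h(cons)+10=r, a(vowel)+12=m, m(cons)+10=w, p(cons)+10=z, o(vowel)+12=a, o(vowel)+12=a.

crmwzaa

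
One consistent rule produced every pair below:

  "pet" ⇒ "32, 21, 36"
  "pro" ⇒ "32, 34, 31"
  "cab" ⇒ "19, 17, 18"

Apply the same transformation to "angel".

Each letter is replaced by its alphabet position (a=1..z=26) + 16.
On angel: a=1→17, n=14→30, g=7→23, e=5→21, l=12→28.

17, 30, 23, 21, 28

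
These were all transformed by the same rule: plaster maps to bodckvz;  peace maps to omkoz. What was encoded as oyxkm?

canoe

The output letters match the input read backwards, each shifted +10: plaster reversed is retsalp. The word is reversed, then every letter is shifted forward by 10.
Undoing it on oyxkm: shift back: o−10=e, y−10=o, x−10=n, k−10=a, m−10=c → eonac; then reverse → canoe.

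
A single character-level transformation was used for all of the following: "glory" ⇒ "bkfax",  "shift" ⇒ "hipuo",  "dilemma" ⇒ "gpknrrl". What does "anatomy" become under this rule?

g(6)→b(1) and l(11)→k(10) fit y≡7x+11 (mod 26); the inverse of 7 mod 26 is 15. Treating letters as 0–25, the rule is x ↦ 7x + 11 (mod 26).
For anatomy: a(0)→7·0+11≡11=l; n(13)→7·13+11≡24=y; a(0)→7·0+11≡11=l; t(19)→7·19+11≡14=o; o(14)→7·14+11≡5=f; m(12)→7·12+11≡17=r; y(24)→7·24+11≡23=x (all mod 26).

lylofrx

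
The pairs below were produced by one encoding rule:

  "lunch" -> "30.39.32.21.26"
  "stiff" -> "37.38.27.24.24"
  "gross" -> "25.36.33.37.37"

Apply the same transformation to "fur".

24.39.36

Letters become their 1-based position plus 18 (so a→19, b→20, …).
On fur: f=6→24, u=21→39, r=18→36.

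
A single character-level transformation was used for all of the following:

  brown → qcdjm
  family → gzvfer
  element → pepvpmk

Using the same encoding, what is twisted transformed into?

kjftkpy

b(1)→q(16) and r(17)→c(2) fit y≡17x+25 (mod 26); the inverse of 17 mod 26 is 23. Each letter's alphabet position (a=0..z=25) is mapped through 17·x+25 mod 26 — an affine cipher.
Applying it to twisted: t(19)→17·19+25≡10=k; w(22)→17·22+25≡9=j; i(8)→17·8+25≡5=f; s(18)→17·18+25≡19=t; t(19)→17·19+25≡10=k; e(4)→17·4+25≡15=p; d(3)→17·3+25≡24=y (all mod 26).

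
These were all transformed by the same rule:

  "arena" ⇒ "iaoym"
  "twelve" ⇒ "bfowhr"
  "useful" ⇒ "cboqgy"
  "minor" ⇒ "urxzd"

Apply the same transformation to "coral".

kxblx

The shift increases by 1 at each position, starting from +8: 8, 9, 10, ….
For coral: c+8=k, o+9=x, r+10=b, a+11=l, l+12=x.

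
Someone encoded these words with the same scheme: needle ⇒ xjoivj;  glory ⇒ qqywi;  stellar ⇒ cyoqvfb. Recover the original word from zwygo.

Shifts by position in needle: pos 0: n→x (+10), pos 1: e→j (+5), pos 2: e→o (+10), pos 3: d→i (+5) — repeating every 2. The shifts repeat in a cycle of length 2: positions 0,1,… shift by +10, +5, then the pattern repeats.
Decoding zwygo: z−10=p, w−5=r, y−10=o, g−5=b, o−10=e.

probe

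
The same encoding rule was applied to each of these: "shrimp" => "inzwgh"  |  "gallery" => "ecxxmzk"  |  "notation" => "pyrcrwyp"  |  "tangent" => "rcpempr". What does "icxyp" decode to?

s(18)→i(8) and h(7)→n(13) fit y≡9x+2 (mod 26); the inverse of 9 mod 26 is 3. This is an affine cipher: with a=0,…,z=25, each position x becomes (9x+2) mod 26.
Decoding icxyp: i(8)→3·(8−2)≡18=s; c(2)→3·(2−2)≡0=a; x(23)→3·(23−2)≡11=l; y(24)→3·(24−2)≡14=o; p(15)→3·(15−2)≡13=n (all mod 26).

salon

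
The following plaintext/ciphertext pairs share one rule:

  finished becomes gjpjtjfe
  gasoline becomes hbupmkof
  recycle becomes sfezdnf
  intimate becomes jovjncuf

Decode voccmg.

unable

Shifts by position in finished: pos 0: f→g (+1), pos 1: i→j (+1), pos 2: n→p (+2), pos 3: i→j (+1), pos 4: s→t (+1), pos 5: h→j (+2) — repeating every 3. It's a Vigenère-style cipher with numeric key [1,1,2]: position i shifts by key[i mod 3].
Decoding voccmg: v−1=u, o−1=n, c−2=a, c−1=b, m−1=l, g−2=e.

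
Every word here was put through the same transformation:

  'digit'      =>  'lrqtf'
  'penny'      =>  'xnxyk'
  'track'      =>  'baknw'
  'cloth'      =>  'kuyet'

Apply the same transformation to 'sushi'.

adcsu

Letter i (0-indexed) is shifted by i+8, so successive shifts are 8, 9, 10, ….
On sushi: s+8=a, u+9=d, s+10=c, h+11=s, i+12=u.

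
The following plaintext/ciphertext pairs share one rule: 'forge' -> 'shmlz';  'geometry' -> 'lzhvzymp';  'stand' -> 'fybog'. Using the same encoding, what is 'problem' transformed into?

f(5)→s(18) and o(14)→h(7) fit y≡19x+1 (mod 26); the inverse of 19 mod 26 is 11. Each letter's alphabet position (a=0..z=25) is mapped through 19·x+1 mod 26 — an affine cipher.
Applying it to problem: p(15)→19·15+1≡0=a; r(17)→19·17+1≡12=m; o(14)→19·14+1≡7=h; b(1)→19·1+1≡20=u; l(11)→19·11+1≡2=c; e(4)→19·4+1≡25=z; m(12)→19·12+1≡21=v (all mod 26).

amhuczv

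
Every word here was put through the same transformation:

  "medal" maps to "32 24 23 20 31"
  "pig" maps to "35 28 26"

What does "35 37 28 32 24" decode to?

Letters become their 1-based position plus 19 (so a→20, b→21, …).
Reversing it on 35 37 28 32 24: 35→(35−19)÷1=16=p, 37→(37−19)÷1=18=r, 28→(28−19)÷1=9=i, 32→(32−19)÷1=13=m, 24→(24−19)÷1=5=e.

prime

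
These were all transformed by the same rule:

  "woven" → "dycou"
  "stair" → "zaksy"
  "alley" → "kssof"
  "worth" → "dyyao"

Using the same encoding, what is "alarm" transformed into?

kskyt

The shift depends on letter class: consonant w→d is +7, but vowel o→y is +10. Vowels shift forward by 10 and consonants shift forward by 7.
Applying it to alarm: a(vowel)+10=k, l(cons)+7=s, a(vowel)+10=k, r(cons)+7=y, m(cons)+7=t.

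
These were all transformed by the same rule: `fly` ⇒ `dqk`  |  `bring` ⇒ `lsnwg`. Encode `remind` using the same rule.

The output letters match the input read backwards, each shifted +5: fly reversed is ylf. Read the word backwards and shift each letter +5.
On remind: reverse → dnimer; then shift: d+5=i, n+5=s, i+5=n, m+5=r, e+5=j, r+5=w.

isnrjw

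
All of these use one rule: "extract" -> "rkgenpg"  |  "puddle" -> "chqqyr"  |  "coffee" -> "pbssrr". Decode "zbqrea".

Each letter is shifted forward by 13 in the alphabet (a Caesar shift of +13).
Undoing it on zbqrea: z−13=m, b−13=o, q−13=d, r−13=e, e−13=r, a−13=n.

modern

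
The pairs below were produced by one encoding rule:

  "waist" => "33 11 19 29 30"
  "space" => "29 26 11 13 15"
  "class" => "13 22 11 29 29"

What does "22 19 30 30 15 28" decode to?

litter

w is letter #23 and maps to 33: an offset of 10. The number is (letter's place in the alphabet, a=1) + 10.
Decoding 22 19 30 30 15 28: 22→(22−10)÷1=12=l, 19→(19−10)÷1=9=i, 30→(30−10)÷1=20=t, 30→(30−10)÷1=20=t, 15→(15−10)÷1=5=e, 28→(28−10)÷1=18=r.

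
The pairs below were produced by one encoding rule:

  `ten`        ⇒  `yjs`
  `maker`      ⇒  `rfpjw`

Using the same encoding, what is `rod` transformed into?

wti

Compare letters: t→y is +5, e→j is +5, n→s is +5 — a constant shift. Each letter is shifted forward by 5 in the alphabet (a Caesar shift of +5).
Applying it to rod: r+5=w, o+5=t, d+5=i.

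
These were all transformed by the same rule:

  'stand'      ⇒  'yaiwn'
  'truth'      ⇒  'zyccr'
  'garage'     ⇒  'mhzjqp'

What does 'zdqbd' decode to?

twist

In stand: s→y is +6, t→a is +7, a→i is +8, n→w is +9 — the shift increases by 1 each position. Each letter shifts forward by (position + 6), i.e. 6, 7, 8, … — the shift grows by one for each successive letter.
Undoing it on zdqbd: z−6=t, d−7=w, q−8=i, b−9=s, d−10=t.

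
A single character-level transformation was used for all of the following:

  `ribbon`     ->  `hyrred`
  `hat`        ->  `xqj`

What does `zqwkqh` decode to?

Compare letters: r→h is +16, i→y is +16, b→r is +16 — a constant shift. Each letter is shifted forward by 16 in the alphabet (a Caesar shift of +16).
Reversing it on zqwkqh: z−16=j, q−16=a, w−16=g, k−16=u, q−16=a, h−16=r.

jaguar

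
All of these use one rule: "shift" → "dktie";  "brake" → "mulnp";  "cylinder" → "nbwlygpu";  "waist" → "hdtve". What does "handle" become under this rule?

sdygwh

The shifts repeat in a cycle of length 2: positions 0,1,… shift by +11, +3, then the pattern repeats.
For handle: h+11=s, a+3=d, n+11=y, d+3=g, l+11=w, e+3=h.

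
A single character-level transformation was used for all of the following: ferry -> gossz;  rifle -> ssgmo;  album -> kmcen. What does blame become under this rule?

cmkno

Two shifts are in play — +10 for a/e/i/o/u, +1 for every other letter.
On blame: b(cons)+1=c, l(cons)+1=m, a(vowel)+10=k, m(cons)+1=n, e(vowel)+10=o.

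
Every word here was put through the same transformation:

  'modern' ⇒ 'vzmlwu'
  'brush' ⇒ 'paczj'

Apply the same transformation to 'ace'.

mki

The word is reversed, then every letter is shifted forward by 8.
On ace: reverse → eca; then shift: e+8=m, c+8=k, a+8=i.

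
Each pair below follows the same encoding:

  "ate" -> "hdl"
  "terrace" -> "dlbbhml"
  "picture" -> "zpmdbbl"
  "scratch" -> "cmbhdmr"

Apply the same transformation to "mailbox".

whpvlvh

The shift depends on letter class: consonant t→d is +10, but vowel a→h is +7. Two shifts are in play — +7 for a/e/i/o/u, +10 for every other letter.
Applying it to mailbox: m(cons)+10=w, a(vowel)+7=h, i(vowel)+7=p, l(cons)+10=v, b(cons)+10=l, o(vowel)+7=v, x(cons)+10=h.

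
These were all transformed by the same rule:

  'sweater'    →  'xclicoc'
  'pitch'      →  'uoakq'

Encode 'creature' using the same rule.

hxlicecq

In sweater: s→x is +5, w→c is +6, e→l is +7, a→i is +8 — the shift increases by 1 each position. Letter i (0-indexed) is shifted by i+5, so successive shifts are 5, 6, 7, ….
On creature: c+5=h, r+6=x, e+7=l, a+8=i, t+9=c, u+10=e, r+11=c, e+12=q.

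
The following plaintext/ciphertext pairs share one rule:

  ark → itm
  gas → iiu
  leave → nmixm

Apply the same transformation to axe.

Two shifts are in play — +8 for a/e/i/o/u, +2 for every other letter.
Applying it to axe: a(vowel)+8=i, x(cons)+2=z, e(vowel)+8=m.

izm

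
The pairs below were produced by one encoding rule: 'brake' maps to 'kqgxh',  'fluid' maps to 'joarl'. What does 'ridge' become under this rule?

kmjox

The output letters match the input read backwards, each shifted +6: brake reversed is ekarb. Two steps: reverse the string, then apply a Caesar shift of +6.
For ridge: reverse → egdir; then shift: e+6=k, g+6=m, d+6=j, i+6=o, r+6=x.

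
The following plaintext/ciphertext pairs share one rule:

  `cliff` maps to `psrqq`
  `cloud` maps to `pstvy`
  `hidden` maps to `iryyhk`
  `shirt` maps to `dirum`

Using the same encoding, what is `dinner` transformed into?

yrkkhu

c(2)→p(15) and l(11)→s(18) fit y≡9x+23 (mod 26); the inverse of 9 mod 26 is 3. This is an affine cipher: with a=0,…,z=25, each position x becomes (9x+23) mod 26.
Applying it to dinner: d(3)→9·3+23≡24=y; i(8)→9·8+23≡17=r; n(13)→9·13+23≡10=k; n(13)→9·13+23≡10=k; e(4)→9·4+23≡7=h; r(17)→9·17+23≡20=u (all mod 26).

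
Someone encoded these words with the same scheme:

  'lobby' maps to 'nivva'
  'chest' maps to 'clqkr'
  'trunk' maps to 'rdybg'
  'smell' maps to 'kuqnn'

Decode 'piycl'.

pouch

l(11)→n(13) and o(14)→i(8) fit y≡7x+14 (mod 26); the inverse of 7 mod 26 is 15. This is an affine cipher: with a=0,…,z=25, each position x becomes (7x+14) mod 26.
Decoding piycl: p(15)→15·(15−14)≡15=p; i(8)→15·(8−14)≡14=o; y(24)→15·(24−14)≡20=u; c(2)→15·(2−14)≡2=c; l(11)→15·(11−14)≡7=h (all mod 26).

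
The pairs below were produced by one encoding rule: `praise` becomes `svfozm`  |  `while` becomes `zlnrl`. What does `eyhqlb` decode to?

Each letter shifts forward by (position + 3), i.e. 3, 4, 5, … — the shift grows by one for each successive letter.
Reversing it on eyhqlb: e−3=b, y−4=u, h−5=c, q−6=k, l−7=e, b−8=t.

bucket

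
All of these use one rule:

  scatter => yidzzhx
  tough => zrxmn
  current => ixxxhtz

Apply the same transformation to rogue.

The shift depends on letter class: consonant s→y is +6, but vowel a→d is +3. Two shifts are in play — +3 for a/e/i/o/u, +6 for every other letter.
On rogue: r(cons)+6=x, o(vowel)+3=r, g(cons)+6=m, u(vowel)+3=x, e(vowel)+3=h.

xrmxh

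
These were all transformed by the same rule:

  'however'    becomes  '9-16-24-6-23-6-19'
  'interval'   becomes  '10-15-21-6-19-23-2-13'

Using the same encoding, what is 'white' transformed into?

24-9-10-21-6

The number is (letter's place in the alphabet, a=1) + 1.
Applying it to white: w=23→24, h=8→9, i=9→10, t=20→21, e=5→6.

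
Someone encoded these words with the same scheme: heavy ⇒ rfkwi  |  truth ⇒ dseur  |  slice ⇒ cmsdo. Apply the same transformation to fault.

pbemd

Shifts by position in heavy: pos 0: h→r (+10), pos 1: e→f (+1), pos 2: a→k (+10), pos 3: v→w (+1) — repeating every 2. The shifts repeat in a cycle of length 2: positions 0,1,… shift by +10, +1, then the pattern repeats.
Applying it to fault: f+10=p, a+1=b, u+10=e, l+1=m, t+10=d.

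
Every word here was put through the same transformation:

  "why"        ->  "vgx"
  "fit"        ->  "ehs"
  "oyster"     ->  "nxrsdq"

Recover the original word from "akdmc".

Compare letters: w→v is +25, h→g is +25, y→x is +25 — a constant shift. Every letter moves 25 places later in the alphabet, wrapping around z→a.
Reversing it on akdmc: a−25=b, k−25=l, d−25=e, m−25=n, c−25=d.

blend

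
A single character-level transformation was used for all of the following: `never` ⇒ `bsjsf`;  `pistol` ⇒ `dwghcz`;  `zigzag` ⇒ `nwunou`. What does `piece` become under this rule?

dwsqs

Compare letters: n→b is +14, e→s is +14, v→j is +14 — a constant shift. It's a constant shift of +14 (ROT14).
Applying it to piece: p+14=d, i+14=w, e+14=s, c+14=q, e+14=s.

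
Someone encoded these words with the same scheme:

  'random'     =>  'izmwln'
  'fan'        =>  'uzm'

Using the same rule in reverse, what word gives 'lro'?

oil

Each pair mirrors across the alphabet (r↔i, a↔z, n↔m): positions sum to 25. Each letter is replaced by its mirror in the alphabet: a↔z, b↔y, c↔x, and so on (the Atbash cipher).
Undoing it on lro: l↔o, r↔i, o↔l.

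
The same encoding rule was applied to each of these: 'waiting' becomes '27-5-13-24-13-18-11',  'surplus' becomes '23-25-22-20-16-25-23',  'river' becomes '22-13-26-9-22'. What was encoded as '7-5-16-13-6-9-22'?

Letters become their 1-based position plus 4 (so a→5, b→6, …).
Undoing it on 7-5-16-13-6-9-22: 7→(7−4)÷1=3=c, 5→(5−4)÷1=1=a, 16→(16−4)÷1=12=l, 13→(13−4)÷1=9=i, 6→(6−4)÷1=2=b, 9→(9−4)÷1=5=e, 22→(22−4)÷1=18=r.

caliber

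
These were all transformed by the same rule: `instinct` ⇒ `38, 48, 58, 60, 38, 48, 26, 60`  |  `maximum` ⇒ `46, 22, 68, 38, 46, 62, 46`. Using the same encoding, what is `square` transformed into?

58, 54, 62, 22, 56, 30

i(#9)→38 and n(#14)→48: differences scale by 2, so n = 2·pos + 20. The formula is n = 2×(alphabet index, a=1) + 20.
On square: s=19→58, q=17→54, u=21→62, a=1→22, r=18→56, e=5→30.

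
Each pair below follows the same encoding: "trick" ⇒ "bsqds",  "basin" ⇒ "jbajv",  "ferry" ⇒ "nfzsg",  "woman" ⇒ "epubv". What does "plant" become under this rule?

xmiob

It's a Vigenère-style cipher with numeric key [8,1]: position i shifts by key[i mod 2].
On plant: p+8=x, l+1=m, a+8=i, n+1=o, t+8=b.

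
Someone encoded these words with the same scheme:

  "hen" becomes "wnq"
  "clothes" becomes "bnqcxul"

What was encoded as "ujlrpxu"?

The output letters match the input read backwards, each shifted +9: hen reversed is neh. The word is reversed, then every letter is shifted forward by 9.
Undoing it on ujlrpxu: shift back: u−9=l, j−9=a, l−9=c, r−9=i, p−9=g, x−9=o, u−9=l → lacigol; then reverse → logical.

logical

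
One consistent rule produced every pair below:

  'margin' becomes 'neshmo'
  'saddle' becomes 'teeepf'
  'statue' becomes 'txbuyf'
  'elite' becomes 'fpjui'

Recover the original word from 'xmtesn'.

wisdom

Shifts by position in margin: pos 0: m→n (+1), pos 1: a→e (+4), pos 2: r→s (+1), pos 3: g→h (+1), pos 4: i→m (+4), pos 5: n→o (+1) — repeating every 3. It's a Vigenère-style cipher with numeric key [1,4,1]: position i shifts by key[i mod 3].
Decoding xmtesn: x−1=w, m−4=i, t−1=s, e−1=d, s−4=o, n−1=m.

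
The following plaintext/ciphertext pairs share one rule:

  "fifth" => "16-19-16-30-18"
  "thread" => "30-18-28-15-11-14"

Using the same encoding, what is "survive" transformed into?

f is letter #6 and maps to 16: an offset of 10. The number is (letter's place in the alphabet, a=1) + 10.
For survive: s=19→29, u=21→31, r=18→28, v=22→32, i=9→19, v=22→32, e=5→15.

29-31-28-32-19-32-15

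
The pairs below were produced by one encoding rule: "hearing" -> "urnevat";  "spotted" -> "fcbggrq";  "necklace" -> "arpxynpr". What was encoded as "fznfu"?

Compare letters: h→u is +13, e→r is +13, a→n is +13 — a constant shift. Every letter moves 13 places later in the alphabet, wrapping around z→a.
Undoing it on fznfu: f−13=s, z−13=m, n−13=a, f−13=s, u−13=h.

smash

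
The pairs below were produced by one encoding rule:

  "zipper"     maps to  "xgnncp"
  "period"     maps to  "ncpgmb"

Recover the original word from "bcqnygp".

despair

Every letter moves 24 places later in the alphabet, wrapping around z→a.
Decoding bcqnygp: b−24=d, c−24=e, q−24=s, n−24=p, y−24=a, g−24=i, p−24=r.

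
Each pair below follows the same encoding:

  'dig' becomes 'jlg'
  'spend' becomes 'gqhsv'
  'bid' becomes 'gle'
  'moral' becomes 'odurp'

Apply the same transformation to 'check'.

nfhkf

The output letters match the input read backwards, each shifted +3: dig reversed is gid. Read the word backwards and shift each letter +3.
For check: reverse → kcehc; then shift: k+3=n, c+3=f, e+3=h, h+3=k, c+3=f.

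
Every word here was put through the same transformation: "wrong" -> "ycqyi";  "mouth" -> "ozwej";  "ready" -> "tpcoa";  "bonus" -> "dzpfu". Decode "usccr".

sharp

Shifts by position in wrong: pos 0: w→y (+2), pos 1: r→c (+11), pos 2: o→q (+2), pos 3: n→y (+11) — repeating every 2. A repeating key of period 2 is used — shifts +2, +11 over and over.
Undoing it on usccr: u−2=s, s−11=h, c−2=a, c−11=r, r−2=p.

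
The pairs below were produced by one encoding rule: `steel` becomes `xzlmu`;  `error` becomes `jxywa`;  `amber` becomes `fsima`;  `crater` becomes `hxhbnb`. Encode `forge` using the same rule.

kuyon

The shift increases by 1 at each position, starting from +5: 5, 6, 7, ….
For forge: f+5=k, o+6=u, r+7=y, g+8=o, e+9=n.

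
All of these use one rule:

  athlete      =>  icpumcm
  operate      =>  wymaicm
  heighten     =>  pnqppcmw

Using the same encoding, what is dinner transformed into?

lrvwma

Shifts by position in athlete: pos 0: a→i (+8), pos 1: t→c (+9), pos 2: h→p (+8), pos 3: l→u (+9) — repeating every 2. A repeating key of period 2 is used — shifts +8, +9 over and over.
On dinner: d+8=l, i+9=r, n+8=v, n+9=w, e+8=m, r+9=a.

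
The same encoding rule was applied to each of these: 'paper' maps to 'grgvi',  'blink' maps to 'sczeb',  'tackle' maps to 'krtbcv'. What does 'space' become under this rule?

Compare letters: p→g is +17, a→r is +17, p→g is +17 — a constant shift. This is a Caesar cipher with shift 17.
On space: s+17=j, p+17=g, a+17=r, c+17=t, e+17=v.

jgrtv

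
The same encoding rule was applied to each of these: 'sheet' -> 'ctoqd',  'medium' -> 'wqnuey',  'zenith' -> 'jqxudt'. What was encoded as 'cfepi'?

Shifts by position in sheet: pos 0: s→c (+10), pos 1: h→t (+12), pos 2: e→o (+10), pos 3: e→q (+12) — repeating every 2. The shifts repeat in a cycle of length 2: positions 0,1,… shift by +10, +12, then the pattern repeats.
Reversing it on cfepi: c−10=s, f−12=t, e−10=u, p−12=d, i−10=y.

study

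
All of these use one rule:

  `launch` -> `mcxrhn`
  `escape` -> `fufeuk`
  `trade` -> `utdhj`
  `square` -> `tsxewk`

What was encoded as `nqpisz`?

In launch: l→m is +1, a→c is +2, u→x is +3, n→r is +4 — the shift increases by 1 each position. Each letter shifts forward by (position + 1), i.e. 1, 2, 3, … — the shift grows by one for each successive letter.
Reversing it on nqpisz: n−1=m, q−2=o, p−3=m, i−4=e, s−5=n, z−6=t.

moment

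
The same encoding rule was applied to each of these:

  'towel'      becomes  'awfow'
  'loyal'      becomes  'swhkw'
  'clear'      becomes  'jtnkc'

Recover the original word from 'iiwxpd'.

banner

In towel: t→a is +7, o→w is +8, w→f is +9, e→o is +10 — the shift increases by 1 each position. Each letter shifts forward by (position + 7), i.e. 7, 8, 9, … — the shift grows by one for each successive letter.
Undoing it on iiwxpd: i−7=b, i−8=a, w−9=n, x−10=n, p−11=e, d−12=r.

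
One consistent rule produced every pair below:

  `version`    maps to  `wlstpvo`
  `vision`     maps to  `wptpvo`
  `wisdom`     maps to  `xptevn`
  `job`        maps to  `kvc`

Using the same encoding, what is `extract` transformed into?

lyushdu

The shift depends on letter class: consonant v→w is +1, but vowel e→l is +7. Vowels shift forward by 7 and consonants shift forward by 1.
For extract: e(vowel)+7=l, x(cons)+1=y, t(cons)+1=u, r(cons)+1=s, a(vowel)+7=h, c(cons)+1=d, t(cons)+1=u.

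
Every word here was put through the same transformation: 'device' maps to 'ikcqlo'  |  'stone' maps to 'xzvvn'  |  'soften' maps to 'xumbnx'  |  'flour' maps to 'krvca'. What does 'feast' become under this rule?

kkhac

Letter i (0-indexed) is shifted by i+5, so successive shifts are 5, 6, 7, ….
For feast: f+5=k, e+6=k, a+7=h, s+8=a, t+9=c.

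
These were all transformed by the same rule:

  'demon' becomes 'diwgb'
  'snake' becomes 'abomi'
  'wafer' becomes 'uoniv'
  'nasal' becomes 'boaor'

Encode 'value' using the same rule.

porki

d(3)→d(3) and e(4)→i(8) fit y≡5x+14 (mod 26); the inverse of 5 mod 26 is 21. Each letter's alphabet position (a=0..z=25) is mapped through 5·x+14 mod 26 — an affine cipher.
Applying it to value: v(21)→5·21+14≡15=p; a(0)→5·0+14≡14=o; l(11)→5·11+14≡17=r; u(20)→5·20+14≡10=k; e(4)→5·4+14≡8=i (all mod 26).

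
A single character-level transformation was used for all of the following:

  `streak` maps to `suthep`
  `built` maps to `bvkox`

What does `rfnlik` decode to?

In streak: s→s is +0, t→u is +1, r→t is +2, e→h is +3 — the shift increases by 1 each position. Each letter shifts forward by its position index (0, 1, 2, …) — the shift grows by one for each successive letter.
Decoding rfnlik: r−0=r, f−1=e, n−2=l, l−3=i, i−4=e, k−5=f.

relief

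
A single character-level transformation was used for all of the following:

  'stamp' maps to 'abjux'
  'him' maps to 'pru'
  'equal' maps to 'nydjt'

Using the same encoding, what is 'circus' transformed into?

The rule splits by letter class: vowels +9, consonants +8.
Applying it to circus: c(cons)+8=k, i(vowel)+9=r, r(cons)+8=z, c(cons)+8=k, u(vowel)+9=d, s(cons)+8=a.

krzkda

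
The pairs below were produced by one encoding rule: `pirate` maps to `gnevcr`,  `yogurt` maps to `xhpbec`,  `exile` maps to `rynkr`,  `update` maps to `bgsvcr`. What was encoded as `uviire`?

p(15)→g(6) and i(8)→n(13) fit y≡25x+21 (mod 26); the inverse of 25 mod 26 is 25. This is an affine cipher: with a=0,…,z=25, each position x becomes (25x+21) mod 26.
Decoding uviire: u(20)→25·(20−21)≡1=b; v(21)→25·(21−21)≡0=a; i(8)→25·(8−21)≡13=n; i(8)→25·(8−21)≡13=n; r(17)→25·(17−21)≡4=e; e(4)→25·(4−21)≡17=r (all mod 26).

banner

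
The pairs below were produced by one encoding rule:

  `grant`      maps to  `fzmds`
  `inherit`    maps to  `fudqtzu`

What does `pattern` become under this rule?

Two steps: reverse the string, then apply a Caesar shift of +12.
On pattern: reverse → nrettap; then shift: n+12=z, r+12=d, e+12=q, t+12=f, t+12=f, a+12=m, p+12=b.

zdqffmb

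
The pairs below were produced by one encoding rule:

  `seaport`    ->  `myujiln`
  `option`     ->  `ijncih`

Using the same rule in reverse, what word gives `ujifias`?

Compare letters: s→m is +20, e→y is +20, a→u is +20 — a constant shift. It's a constant shift of +20 (ROT20).
Decoding ujifias: u−20=a, j−20=p, i−20=o, f−20=l, i−20=o, a−20=g, s−20=y.

apology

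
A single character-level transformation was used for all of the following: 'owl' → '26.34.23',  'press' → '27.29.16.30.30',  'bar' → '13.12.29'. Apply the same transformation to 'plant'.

27.23.12.25.31

o is letter #15 and maps to 26: an offset of 11. Letters become their 1-based position plus 11 (so a→12, b→13, …).
Applying it to plant: p=16→27, l=12→23, a=1→12, n=14→25, t=20→31.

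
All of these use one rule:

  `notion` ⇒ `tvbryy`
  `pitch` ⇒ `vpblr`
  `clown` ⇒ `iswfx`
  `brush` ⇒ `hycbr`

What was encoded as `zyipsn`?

In notion: n→t is +6, o→v is +7, t→b is +8, i→r is +9 — the shift increases by 1 each position. The shift increases by 1 at each position, starting from +6: 6, 7, 8, ….
Reversing it on zyipsn: z−6=t, y−7=r, i−8=a, p−9=g, s−10=i, n−11=c.

tragic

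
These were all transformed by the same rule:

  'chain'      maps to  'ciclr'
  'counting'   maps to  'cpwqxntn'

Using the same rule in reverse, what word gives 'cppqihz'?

The shift increases by 1 at each position, starting from +0: 0, 1, 2, ….
Undoing it on cppqihz: c−0=c, p−1=o, p−2=n, q−3=n, i−4=e, h−5=c, z−6=t.

connect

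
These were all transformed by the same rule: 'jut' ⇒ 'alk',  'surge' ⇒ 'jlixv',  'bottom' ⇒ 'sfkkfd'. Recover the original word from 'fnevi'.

owner

Every letter moves 17 places later in the alphabet, wrapping around z→a.
Undoing it on fnevi: f−17=o, n−17=w, e−17=n, v−17=e, i−17=r.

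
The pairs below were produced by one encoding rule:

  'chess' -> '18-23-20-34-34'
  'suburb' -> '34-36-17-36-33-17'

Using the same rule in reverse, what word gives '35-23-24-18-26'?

The number is (letter's place in the alphabet, a=1) + 15.
Decoding 35-23-24-18-26: 35→(35−15)÷1=20=t, 23→(23−15)÷1=8=h, 24→(24−15)÷1=9=i, 18→(18−15)÷1=3=c, 26→(26−15)÷1=11=k.

thick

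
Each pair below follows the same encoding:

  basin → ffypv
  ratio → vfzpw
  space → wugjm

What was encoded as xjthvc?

In basin: b→f is +4, a→f is +5, s→y is +6, i→p is +7 — the shift increases by 1 each position. Letter i (0-indexed) is shifted by i+4, so successive shifts are 4, 5, 6, ….
Reversing it on xjthvc: x−4=t, j−5=e, t−6=n, h−7=a, v−8=n, c−9=t.

tenant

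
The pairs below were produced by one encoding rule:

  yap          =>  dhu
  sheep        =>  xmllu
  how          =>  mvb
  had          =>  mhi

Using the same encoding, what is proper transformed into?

The shift depends on letter class: consonant y→d is +5, but vowel a→h is +7. Two shifts are in play — +7 for a/e/i/o/u, +5 for every other letter.
For proper: p(cons)+5=u, r(cons)+5=w, o(vowel)+7=v, p(cons)+5=u, e(vowel)+7=l, r(cons)+5=w.

uwvulw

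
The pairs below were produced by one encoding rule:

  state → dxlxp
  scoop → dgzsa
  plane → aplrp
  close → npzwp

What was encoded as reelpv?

Shifts by position in state: pos 0: s→d (+11), pos 1: t→x (+4), pos 2: a→l (+11), pos 3: t→x (+4) — repeating every 2. The shifts repeat in a cycle of length 2: positions 0,1,… shift by +11, +4, then the pattern repeats.
Undoing it on reelpv: r−11=g, e−4=a, e−11=t, l−4=h, p−11=e, v−4=r.

gather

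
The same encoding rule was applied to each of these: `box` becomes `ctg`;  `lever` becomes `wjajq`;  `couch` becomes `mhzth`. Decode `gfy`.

tab

Two steps: reverse the string, then apply a Caesar shift of +5.
Decoding gfy: shift back: g−5=b, f−5=a, y−5=t → bat; then reverse → tab.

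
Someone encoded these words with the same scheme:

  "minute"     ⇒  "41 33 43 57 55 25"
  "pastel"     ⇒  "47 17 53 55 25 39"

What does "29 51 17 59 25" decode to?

grave

m(#13)→41 and i(#9)→33: differences scale by 2, so n = 2·pos + 15. The formula is n = 2×(alphabet index, a=1) + 15.
Undoing it on 29 51 17 59 25: 29→(29−15)÷2=7=g, 51→(51−15)÷2=18=r, 17→(17−15)÷2=1=a, 59→(59−15)÷2=22=v, 25→(25−15)÷2=5=e.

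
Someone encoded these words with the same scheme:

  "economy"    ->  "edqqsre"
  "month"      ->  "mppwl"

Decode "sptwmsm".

sorting

In economy: e→e is +0, c→d is +1, o→q is +2, n→q is +3 — the shift increases by 1 each position. Each letter shifts forward by its position index (0, 1, 2, …) — the shift grows by one for each successive letter.
Undoing it on sptwmsm: s−0=s, p−1=o, t−2=r, w−3=t, m−4=i, s−5=n, m−6=g.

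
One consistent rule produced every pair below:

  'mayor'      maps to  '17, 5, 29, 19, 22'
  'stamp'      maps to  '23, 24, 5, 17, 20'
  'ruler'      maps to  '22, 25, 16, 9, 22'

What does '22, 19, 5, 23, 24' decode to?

roast

m is letter #13 and maps to 17: an offset of 4. Letters become their 1-based position plus 4 (so a→5, b→6, …).
Undoing it on 22, 19, 5, 23, 24: 22→(22−4)÷1=18=r, 19→(19−4)÷1=15=o, 5→(5−4)÷1=1=a, 23→(23−4)÷1=19=s, 24→(24−4)÷1=20=t.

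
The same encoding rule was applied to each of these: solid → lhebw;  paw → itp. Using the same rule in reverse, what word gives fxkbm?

Compare letters: s→l is +19, o→h is +19, l→e is +19 — a constant shift. This is a Caesar cipher with shift 19.
Reversing it on fxkbm: f−19=m, x−19=e, k−19=r, b−19=i, m−19=t.

merit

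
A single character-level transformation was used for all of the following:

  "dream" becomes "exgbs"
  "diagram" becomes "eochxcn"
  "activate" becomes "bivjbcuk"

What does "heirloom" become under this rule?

A repeating key of period 3 is used — shifts +1, +6, +2 over and over.
Applying it to heirloom: h+1=i, e+6=k, i+2=k, r+1=s, l+6=r, o+2=q, o+1=p, m+6=s.

ikksrqps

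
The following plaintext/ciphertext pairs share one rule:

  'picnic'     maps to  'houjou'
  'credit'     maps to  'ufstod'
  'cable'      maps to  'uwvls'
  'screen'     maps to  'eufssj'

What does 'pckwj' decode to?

human

p(15)→h(7) and i(8)→o(14) fit y≡25x+22 (mod 26); the inverse of 25 mod 26 is 25. This is an affine cipher: with a=0,…,z=25, each position x becomes (25x+22) mod 26.
Decoding pckwj: p(15)→25·(15−22)≡7=h; c(2)→25·(2−22)≡20=u; k(10)→25·(10−22)≡12=m; w(22)→25·(22−22)≡0=a; j(9)→25·(9−22)≡13=n (all mod 26).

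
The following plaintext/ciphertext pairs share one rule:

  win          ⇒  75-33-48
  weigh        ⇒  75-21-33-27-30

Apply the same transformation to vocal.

72-51-15-9-42

The formula is n = 3×(alphabet index, a=1) + 6.
For vocal: v=22→72, o=15→51, c=3→15, a=1→9, l=12→42.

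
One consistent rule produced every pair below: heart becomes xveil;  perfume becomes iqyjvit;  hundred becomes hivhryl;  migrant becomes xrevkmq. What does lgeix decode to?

teach

Two steps: reverse the string, then apply a Caesar shift of +4.
Reversing it on lgeix: shift back: l−4=h, g−4=c, e−4=a, i−4=e, x−4=t → hcaet; then reverse → teach.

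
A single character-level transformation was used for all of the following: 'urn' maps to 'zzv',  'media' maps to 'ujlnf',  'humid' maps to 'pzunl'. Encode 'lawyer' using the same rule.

tfegjz

The rule splits by letter class: vowels +5, consonants +8.
On lawyer: l(cons)+8=t, a(vowel)+5=f, w(cons)+8=e, y(cons)+8=g, e(vowel)+5=j, r(cons)+8=z.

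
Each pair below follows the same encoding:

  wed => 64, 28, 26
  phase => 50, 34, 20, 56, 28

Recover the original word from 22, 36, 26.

w(#23)→64 and e(#5)→28: differences scale by 2, so n = 2·pos + 18. The formula is n = 2×(alphabet index, a=1) + 18.
Undoing it on 22, 36, 26: 22→(22−18)÷2=2=b, 36→(36−18)÷2=9=i, 26→(26−18)÷2=4=d.

bid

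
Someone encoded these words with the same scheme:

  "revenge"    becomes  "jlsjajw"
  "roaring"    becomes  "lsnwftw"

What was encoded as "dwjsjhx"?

The word is reversed, then every letter is shifted forward by 5.
Decoding dwjsjhx: shift back: d−5=y, w−5=r, j−5=e, s−5=n, j−5=e, h−5=c, x−5=s → yrenecs; then reverse → scenery.

scenery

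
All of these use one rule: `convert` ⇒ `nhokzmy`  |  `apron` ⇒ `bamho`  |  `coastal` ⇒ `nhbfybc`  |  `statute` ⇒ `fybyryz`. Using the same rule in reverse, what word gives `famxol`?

c(2)→n(13) and o(14)→h(7) fit y≡19x+1 (mod 26); the inverse of 19 mod 26 is 11. Treating letters as 0–25, the rule is x ↦ 19x + 1 (mod 26).
Reversing it on famxol: f(5)→11·(5−1)≡18=s; a(0)→11·(0−1)≡15=p; m(12)→11·(12−1)≡17=r; x(23)→11·(23−1)≡8=i; o(14)→11·(14−1)≡13=n; l(11)→11·(11−1)≡6=g (all mod 26).

spring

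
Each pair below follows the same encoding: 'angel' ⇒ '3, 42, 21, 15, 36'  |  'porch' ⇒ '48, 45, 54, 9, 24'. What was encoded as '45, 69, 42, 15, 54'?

owner

a(#1)→3 and n(#14)→42: differences scale by 3, so n = 3·pos + 0. Each letter becomes 3×(its alphabet position, a=1..z=26).
Reversing it on 45, 69, 42, 15, 54: 45→(45−0)÷3=15=o, 69→(69−0)÷3=23=w, 42→(42−0)÷3=14=n, 15→(15−0)÷3=5=e, 54→(54−0)÷3=18=r.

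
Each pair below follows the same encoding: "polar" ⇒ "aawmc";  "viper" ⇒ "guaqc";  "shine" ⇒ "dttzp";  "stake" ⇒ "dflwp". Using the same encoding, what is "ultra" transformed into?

fxedl

It's a Vigenère-style cipher with numeric key [11,12]: position i shifts by key[i mod 2].
On ultra: u+11=f, l+12=x, t+11=e, r+12=d, a+11=l.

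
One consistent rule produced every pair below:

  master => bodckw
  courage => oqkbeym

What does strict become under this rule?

dmsbdc

The output letters match the input read backwards, each shifted +10: master reversed is retsam. Two steps: reverse the string, then apply a Caesar shift of +10.
For strict: reverse → tcirts; then shift: t+10=d, c+10=m, i+10=s, r+10=b, t+10=d, s+10=c.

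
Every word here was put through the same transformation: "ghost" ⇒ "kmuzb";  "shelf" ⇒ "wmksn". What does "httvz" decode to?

donor

The shift increases by 1 at each position, starting from +4: 4, 5, 6, ….
Undoing it on httvz: h−4=d, t−5=o, t−6=n, v−7=o, z−8=r.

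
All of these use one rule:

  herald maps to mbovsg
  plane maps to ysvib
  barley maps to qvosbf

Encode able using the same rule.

h(7)→m(12) and e(4)→b(1) fit y≡21x+21 (mod 26); the inverse of 21 mod 26 is 5. Treating letters as 0–25, the rule is x ↦ 21x + 21 (mod 26).
For able: a(0)→21·0+21≡21=v; b(1)→21·1+21≡16=q; l(11)→21·11+21≡18=s; e(4)→21·4+21≡1=b (all mod 26).

vqsb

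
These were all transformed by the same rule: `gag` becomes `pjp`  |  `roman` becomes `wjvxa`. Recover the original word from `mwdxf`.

The output letters match the input read backwards, each shifted +9: gag reversed is gag. Read the word backwards and shift each letter +9.
Reversing it on mwdxf: shift back: m−9=d, w−9=n, d−9=u, x−9=o, f−9=w → dnuow; then reverse → wound.

wound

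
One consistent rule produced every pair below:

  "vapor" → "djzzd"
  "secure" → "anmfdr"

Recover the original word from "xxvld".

polar

In vapor: v→d is +8, a→j is +9, p→z is +10, o→z is +11 — the shift increases by 1 each position. Each letter shifts forward by (position + 8), i.e. 8, 9, 10, … — the shift grows by one for each successive letter.
Reversing it on xxvld: x−8=p, x−9=o, v−10=l, l−11=a, d−12=r.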